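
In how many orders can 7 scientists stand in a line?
7! = 5040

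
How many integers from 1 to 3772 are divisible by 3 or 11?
⌊3772/3⌋ + ⌊3772/11⌋ - ⌊3772/33⌋ = 1257 + 342 - 114 = 1485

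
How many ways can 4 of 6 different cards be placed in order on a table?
P(6,4) = 6!/(6-4)! = 360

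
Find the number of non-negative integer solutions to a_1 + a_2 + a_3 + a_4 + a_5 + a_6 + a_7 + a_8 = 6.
C(6+8-1, 8-1) = C(13, 7) = 1716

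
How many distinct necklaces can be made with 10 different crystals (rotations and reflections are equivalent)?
(10-1)!/2 = 362880/2 = 181440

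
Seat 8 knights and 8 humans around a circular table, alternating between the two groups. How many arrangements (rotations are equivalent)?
Fix one of the knights: (8-1)! ways for the remaining knights, × 8! ways for the humans = 5040 × 40320 = 203212800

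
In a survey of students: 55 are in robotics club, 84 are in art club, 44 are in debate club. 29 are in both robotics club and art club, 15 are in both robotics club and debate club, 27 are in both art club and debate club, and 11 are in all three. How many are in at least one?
|A∪B∪C| = 55+84+44-29-15-27+11 = 123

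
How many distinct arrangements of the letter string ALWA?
4! / (1! × 2! × 1!) = 12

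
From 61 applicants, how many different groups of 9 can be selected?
C(61,9) = 61!/(9!×52!) = 17341763505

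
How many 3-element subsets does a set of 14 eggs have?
C(14,3) = 14!/(3!×11!) = 364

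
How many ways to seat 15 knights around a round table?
Circular: fix one position, arrange the rest. (15-1)! = 87178291200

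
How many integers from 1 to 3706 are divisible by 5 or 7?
⌊3706/5⌋ + ⌊3706/7⌋ - ⌊3706/35⌋ = 741 + 529 - 105 = 1165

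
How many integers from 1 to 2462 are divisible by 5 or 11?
⌊2462/5⌋ + ⌊2462/11⌋ - ⌊2462/55⌋ = 492 + 223 - 44 = 671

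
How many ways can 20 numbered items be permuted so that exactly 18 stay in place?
Choose the 18 fixed points C(20,18) = 190, derange the rest: !2 = Σ_{j=0}^{2} (-1)^j·2!/j! = 2 - 2 + 1 = 1. Product = 190 × 1 = 190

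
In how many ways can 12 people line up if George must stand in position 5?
Fix one position: (12-1)! = 39916800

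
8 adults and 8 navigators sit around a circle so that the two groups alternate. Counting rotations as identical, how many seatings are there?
Fix one of the adults: (8-1)! ways for the remaining adults, × 8! ways for the navigators = 5040 × 40320 = 203212800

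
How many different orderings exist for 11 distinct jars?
11! = 39916800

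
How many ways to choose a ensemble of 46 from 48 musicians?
C(48,46) = 48!/(46!×2!) = 1128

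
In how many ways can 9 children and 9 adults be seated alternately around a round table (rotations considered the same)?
Fix one of the children: (9-1)! ways for the remaining children, × 9! ways for the adults = 40320 × 362880 = 14631321600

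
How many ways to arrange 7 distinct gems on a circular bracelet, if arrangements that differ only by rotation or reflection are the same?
(7-1)!/2 = 720/2 = 360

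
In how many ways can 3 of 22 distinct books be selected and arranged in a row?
P(22,3) = 22!/(22-3)! = 9240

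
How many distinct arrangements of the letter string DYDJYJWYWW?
10! / (2! × 3! × 2! × 3!) = 25200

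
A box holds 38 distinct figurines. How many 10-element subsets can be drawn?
C(38,10) = 38!/(10!×28!) = 472733756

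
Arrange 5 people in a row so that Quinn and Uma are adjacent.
Treat as block: (5-1)! × 2! = 24 × 2 = 48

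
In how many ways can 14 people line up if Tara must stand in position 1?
Fix one position: (14-1)! = 6227020800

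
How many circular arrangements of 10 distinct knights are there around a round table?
Circular: fix one position, arrange the rest. (10-1)! = 362880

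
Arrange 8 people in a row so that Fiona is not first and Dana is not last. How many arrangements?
By inclusion-exclusion: 8! - 2×(8-1)! + (8-2)! = 40320 - 10080 + 720 = 30960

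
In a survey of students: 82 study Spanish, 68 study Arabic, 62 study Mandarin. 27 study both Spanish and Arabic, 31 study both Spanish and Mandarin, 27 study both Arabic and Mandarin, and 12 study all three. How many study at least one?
|A∪B∪C| = 82+68+62-27-31-27+12 = 139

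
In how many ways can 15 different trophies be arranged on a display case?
15! = 1307674368000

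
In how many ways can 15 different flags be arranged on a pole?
15! = 1307674368000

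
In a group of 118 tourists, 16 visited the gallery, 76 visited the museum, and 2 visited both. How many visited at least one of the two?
|A∪B| = |A| + |B| - |A∩B| = 16 + 76 - 2 = 90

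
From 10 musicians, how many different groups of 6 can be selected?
C(10,6) = 10!/(6!×4!) = 210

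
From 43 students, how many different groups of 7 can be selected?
C(43,7) = 43!/(7!×36!) = 32224114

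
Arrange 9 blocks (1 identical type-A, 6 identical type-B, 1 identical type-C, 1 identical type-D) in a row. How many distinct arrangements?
9! / (1! × 6! × 1! × 1!) = 504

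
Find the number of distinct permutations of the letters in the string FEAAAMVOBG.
10! / (1! × 1! × 1! × 1! × 1! × 1! × 3! × 1!) = 604800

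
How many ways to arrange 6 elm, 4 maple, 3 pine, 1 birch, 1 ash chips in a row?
15! / (6! × 4! × 3! × 1! × 1!) = 12612600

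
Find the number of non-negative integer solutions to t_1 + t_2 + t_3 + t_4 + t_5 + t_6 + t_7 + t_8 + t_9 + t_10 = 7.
C(7+10-1, 10-1) = C(16, 9) = 11440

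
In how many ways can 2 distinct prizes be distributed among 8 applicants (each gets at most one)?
P(8,2) = 8!/(8-2)! = 56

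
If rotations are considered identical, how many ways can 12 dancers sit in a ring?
Circular: fix one position, arrange the rest. (12-1)! = 39916800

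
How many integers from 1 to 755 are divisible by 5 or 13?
⌊755/5⌋ + ⌊755/13⌋ - ⌊755/65⌋ = 151 + 58 - 11 = 198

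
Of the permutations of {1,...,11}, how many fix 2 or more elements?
Exactly j fixed points: C(11,j)·!(11-j); sum over j ≥ 2 (derangement numbers via !m = (m-1)·(!(m-1) + !(m-2)): !0..!9 = 1, 0, 1, 2, 9, 44, 265, 1854, 14833, 133496). Σ_{j=2}^{11} C(11,j)·!(11-j) = C(11,2)·!9 + C(11,3)·!8 + C(11,4)·!7 + C(11,5)·!6 + C(11,6)·!5 + C(11,7)·!4 + C(11,8)·!3 + C(11,9)·!2 + C(11,10)·!1 + C(11,11)·!0 = 55·133496 + 165·14833 + 330·1854 + 462·265 + 462·44 + 330·9 + 165·2 + 55·1 + 11·0 + 1·1 = 10547659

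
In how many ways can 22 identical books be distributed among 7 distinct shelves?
C(22+7-1, 7-1) = C(28, 6) = 376740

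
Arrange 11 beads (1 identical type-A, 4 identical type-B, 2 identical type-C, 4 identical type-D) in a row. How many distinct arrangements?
11! / (1! × 4! × 2! × 4!) = 34650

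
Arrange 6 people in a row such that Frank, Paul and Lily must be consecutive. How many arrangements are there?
Treat the 3 as one block: (6-3+1)! × 3! = 24 × 6 = 144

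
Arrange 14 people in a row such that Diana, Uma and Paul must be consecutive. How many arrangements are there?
Treat the 3 as one block: (14-3+1)! × 3! = 479001600 × 6 = 2874009600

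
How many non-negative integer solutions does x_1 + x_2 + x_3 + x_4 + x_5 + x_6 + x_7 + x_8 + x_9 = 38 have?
C(38+9-1, 9-1) = C(46, 8) = 260932815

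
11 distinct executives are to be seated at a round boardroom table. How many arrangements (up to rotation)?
Circular: fix one position, arrange the rest. (11-1)! = 3628800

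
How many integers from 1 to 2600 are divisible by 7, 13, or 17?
⌊2600/7⌋+⌊2600/13⌋+⌊2600/17⌋ - ⌊2600/91⌋-⌊2600/119⌋-⌊2600/221⌋ + ⌊2600/1547⌋ = 371+200+152 - 28-21-11 + 1 = 664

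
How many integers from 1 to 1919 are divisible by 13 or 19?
⌊1919/13⌋ + ⌊1919/19⌋ - ⌊1919/247⌋ = 147 + 101 - 7 = 241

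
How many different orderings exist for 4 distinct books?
4! = 24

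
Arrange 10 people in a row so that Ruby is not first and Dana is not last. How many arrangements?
By inclusion-exclusion: 10! - 2×(10-1)! + (10-2)! = 3628800 - 725760 + 40320 = 2943360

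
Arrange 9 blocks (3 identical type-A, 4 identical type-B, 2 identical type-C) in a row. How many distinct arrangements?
9! / (3! × 4! × 2!) = 1260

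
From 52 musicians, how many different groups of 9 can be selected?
C(52,9) = 52!/(9!×43!) = 3679075400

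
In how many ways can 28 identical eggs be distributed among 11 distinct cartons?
C(28+11-1, 11-1) = C(38, 10) = 472733756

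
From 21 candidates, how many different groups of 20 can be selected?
C(21,20) = 21!/(20!×1!) = 21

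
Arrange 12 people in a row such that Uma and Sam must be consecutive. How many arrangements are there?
Treat the 2 as one block: (12-2+1)! × 2! = 39916800 × 2 = 79833600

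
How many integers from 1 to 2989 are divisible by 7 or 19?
⌊2989/7⌋ + ⌊2989/19⌋ - ⌊2989/133⌋ = 427 + 157 - 22 = 562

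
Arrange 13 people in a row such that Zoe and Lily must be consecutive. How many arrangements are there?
Treat the 2 as one block: (13-2+1)! × 2! = 479001600 × 2 = 958003200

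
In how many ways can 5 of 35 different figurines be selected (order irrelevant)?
C(35,5) = 35!/(5!×30!) = 324632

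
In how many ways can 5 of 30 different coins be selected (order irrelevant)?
C(30,5) = 30!/(5!×25!) = 142506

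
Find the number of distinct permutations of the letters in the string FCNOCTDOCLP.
11! / (3! × 1! × 1! × 2! × 1! × 1! × 1! × 1!) = 3326400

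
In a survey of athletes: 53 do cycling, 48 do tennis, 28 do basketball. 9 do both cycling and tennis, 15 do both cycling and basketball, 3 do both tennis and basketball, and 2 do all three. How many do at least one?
|A∪B∪C| = 53+48+28-9-15-3+2 = 104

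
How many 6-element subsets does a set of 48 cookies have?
C(48,6) = 48!/(6!×42!) = 12271512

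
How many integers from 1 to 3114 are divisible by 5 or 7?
⌊3114/5⌋ + ⌊3114/7⌋ - ⌊3114/35⌋ = 622 + 444 - 88 = 978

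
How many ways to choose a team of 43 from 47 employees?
C(47,43) = 47!/(43!×4!) = 178365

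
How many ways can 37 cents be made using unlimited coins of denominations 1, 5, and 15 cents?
Coefficient of x^37 in 1/(1-x^1) · 1/(1-x^5) · 1/(1-x^15). Case on j = number of 15-cent coins (j = 0..2); remainder r = 37 - 15j is made from {1,5} in ⌊r/5⌋+1 ways. r = 37, 22, 7 → 8 + 5 + 2 = 15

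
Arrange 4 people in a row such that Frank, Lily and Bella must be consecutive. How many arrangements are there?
Treat the 3 as one block: (4-3+1)! × 3! = 2 × 6 = 12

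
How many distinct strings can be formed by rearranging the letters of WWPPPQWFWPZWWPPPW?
17! / (1! × 7! × 7! × 1! × 1!) = 14002560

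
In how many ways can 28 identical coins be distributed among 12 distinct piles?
C(28+12-1, 12-1) = C(39, 11) = 1676056044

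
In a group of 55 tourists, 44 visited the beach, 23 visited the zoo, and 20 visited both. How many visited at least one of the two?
|A∪B| = |A| + |B| - |A∩B| = 44 + 23 - 20 = 47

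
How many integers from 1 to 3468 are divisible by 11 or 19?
⌊3468/11⌋ + ⌊3468/19⌋ - ⌊3468/209⌋ = 315 + 182 - 16 = 481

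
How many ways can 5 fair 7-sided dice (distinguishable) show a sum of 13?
Coefficient of x^13 in (x + x² + ... + x^7)^5. By inclusion-exclusion on dice exceeding 7: Σ_j (-1)^j C(5,j)·C(13-1-7j, 4) = C(5,0)·C(12,4) - C(5,1)·C(5,4) = 1·495 - 5·5 = 470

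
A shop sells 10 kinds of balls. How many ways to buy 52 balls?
C(52+10-1, 10-1) = C(61, 9) = 17341763505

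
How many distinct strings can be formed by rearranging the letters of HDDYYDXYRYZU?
12! / (1! × 1! × 4! × 1! × 1! × 1! × 3!) = 3326400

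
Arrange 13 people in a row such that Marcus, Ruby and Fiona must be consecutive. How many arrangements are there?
Treat the 3 as one block: (13-3+1)! × 3! = 39916800 × 6 = 239500800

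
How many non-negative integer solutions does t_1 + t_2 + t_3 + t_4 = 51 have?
C(51+4-1, 4-1) = C(54, 3) = 24804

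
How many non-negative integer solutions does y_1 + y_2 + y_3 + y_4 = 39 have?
C(39+4-1, 4-1) = C(42, 3) = 11480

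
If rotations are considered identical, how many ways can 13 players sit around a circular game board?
Circular: fix one position, arrange the rest. (13-1)! = 479001600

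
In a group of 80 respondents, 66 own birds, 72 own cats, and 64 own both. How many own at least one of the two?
|A∪B| = |A| + |B| - |A∩B| = 66 + 72 - 64 = 74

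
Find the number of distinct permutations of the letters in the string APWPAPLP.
8! / (2! × 4! × 1! × 1!) = 840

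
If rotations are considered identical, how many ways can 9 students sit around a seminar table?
Circular: fix one position, arrange the rest. (9-1)! = 40320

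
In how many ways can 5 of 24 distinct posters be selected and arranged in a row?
P(24,5) = 24!/(24-5)! = 5100480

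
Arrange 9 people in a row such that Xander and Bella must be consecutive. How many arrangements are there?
Treat the 2 as one block: (9-2+1)! × 2! = 40320 × 2 = 80640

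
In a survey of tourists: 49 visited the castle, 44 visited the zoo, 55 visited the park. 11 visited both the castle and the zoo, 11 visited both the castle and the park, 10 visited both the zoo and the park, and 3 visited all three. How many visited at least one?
|A∪B∪C| = 49+44+55-11-11-10+3 = 119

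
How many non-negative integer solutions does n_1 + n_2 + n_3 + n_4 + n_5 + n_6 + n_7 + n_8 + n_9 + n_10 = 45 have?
C(45+10-1, 10-1) = C(54, 9) = 5317936260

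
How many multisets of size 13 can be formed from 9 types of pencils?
C(13+9-1, 9-1) = C(21, 8) = 203490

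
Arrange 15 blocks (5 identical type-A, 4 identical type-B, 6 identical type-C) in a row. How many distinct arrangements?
15! / (5! × 4! × 6!) = 630630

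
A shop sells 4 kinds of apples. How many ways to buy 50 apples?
C(50+4-1, 4-1) = C(53, 3) = 23426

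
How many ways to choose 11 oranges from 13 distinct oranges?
C(13,11) = 13!/(11!×2!) = 78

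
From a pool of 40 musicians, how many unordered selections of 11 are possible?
C(40,11) = 40!/(11!×29!) = 2311801440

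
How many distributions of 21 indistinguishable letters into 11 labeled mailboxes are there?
C(21+11-1, 11-1) = C(31, 10) = 44352165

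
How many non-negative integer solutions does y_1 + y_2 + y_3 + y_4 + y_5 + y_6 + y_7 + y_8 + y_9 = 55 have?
C(55+9-1, 9-1) = C(63, 8) = 3872894697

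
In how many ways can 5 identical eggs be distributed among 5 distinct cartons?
C(5+5-1, 5-1) = C(9, 4) = 126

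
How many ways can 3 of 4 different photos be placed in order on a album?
P(4,3) = 4!/(4-3)! = 24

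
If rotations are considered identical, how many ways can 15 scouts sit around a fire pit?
Circular: fix one position, arrange the rest. (15-1)! = 87178291200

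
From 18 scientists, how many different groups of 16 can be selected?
C(18,16) = 18!/(16!×2!) = 153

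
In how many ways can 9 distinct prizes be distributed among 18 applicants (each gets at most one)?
P(18,9) = 18!/(18-9)! = 17643225600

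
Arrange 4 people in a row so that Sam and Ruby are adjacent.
Treat as block: (4-1)! × 2! = 6 × 2 = 12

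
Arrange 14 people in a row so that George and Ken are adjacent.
Treat as block: (14-1)! × 2! = 6227020800 × 2 = 12454041600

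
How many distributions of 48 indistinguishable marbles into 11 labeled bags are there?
C(48+11-1, 11-1) = C(58, 10) = 52179482355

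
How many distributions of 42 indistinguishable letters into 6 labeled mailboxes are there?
C(42+6-1, 6-1) = C(47, 5) = 1533939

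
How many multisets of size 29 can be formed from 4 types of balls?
C(29+4-1, 4-1) = C(32, 3) = 4960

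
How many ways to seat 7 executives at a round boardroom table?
Circular: fix one position, arrange the rest. (7-1)! = 720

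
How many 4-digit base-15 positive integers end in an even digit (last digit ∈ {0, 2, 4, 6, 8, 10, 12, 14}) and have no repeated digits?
Last∈{0,2,4,6,8,10,12,14}. Last=0: 2184. Last nonzero: 7×13×P(13,2) = 14196. Total = 16380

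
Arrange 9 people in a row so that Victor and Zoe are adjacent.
Treat as block: (9-1)! × 2! = 40320 × 2 = 80640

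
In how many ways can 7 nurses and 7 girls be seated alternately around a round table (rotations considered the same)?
Fix one of the nurses: (7-1)! ways for the remaining nurses, × 7! ways for the girls = 720 × 5040 = 3628800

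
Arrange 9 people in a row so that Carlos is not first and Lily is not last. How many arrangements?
By inclusion-exclusion: 9! - 2×(9-1)! + (9-2)! = 362880 - 80640 + 5040 = 287280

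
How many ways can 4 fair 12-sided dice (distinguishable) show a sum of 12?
Coefficient of x^12 in (x + x² + ... + x^12)^4. By inclusion-exclusion on dice exceeding 12: Σ_j (-1)^j C(4,j)·C(12-1-12j, 3) = C(4,0)·C(11,3) = 1·165 = 165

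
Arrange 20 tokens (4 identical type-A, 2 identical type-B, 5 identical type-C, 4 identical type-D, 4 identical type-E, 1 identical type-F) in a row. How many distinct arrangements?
20! / (4! × 2! × 5! × 4! × 4! × 1!) = 733296564000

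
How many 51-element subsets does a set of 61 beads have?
C(61,51) = 61!/(51!×10!) = 90177170226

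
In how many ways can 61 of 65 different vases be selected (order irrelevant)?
C(65,61) = 65!/(61!×4!) = 677040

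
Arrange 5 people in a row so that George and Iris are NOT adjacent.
Total - adjacent = 5! - (5-1)!×2 = 120 - 48 = 72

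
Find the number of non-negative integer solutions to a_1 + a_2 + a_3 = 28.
C(28+3-1, 3-1) = C(30, 2) = 435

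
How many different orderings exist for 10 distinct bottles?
10! = 3628800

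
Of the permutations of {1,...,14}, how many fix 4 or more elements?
Exactly j fixed points: C(14,j)·!(14-j); sum over j ≥ 4 (derangement numbers via !m = (m-1)·(!(m-1) + !(m-2)): !0..!10 = 1, 0, 1, 2, 9, 44, 265, 1854, 14833, 133496, 1334961). Σ_{j=4}^{14} C(14,j)·!(14-j) = C(14,4)·!10 + C(14,5)·!9 + C(14,6)·!8 + C(14,7)·!7 + C(14,8)·!6 + C(14,9)·!5 + C(14,10)·!4 + C(14,11)·!3 + C(14,12)·!2 + C(14,13)·!1 + C(14,14)·!0 = 1001·1334961 + 2002·133496 + 3003·14833 + 3432·1854 + 3003·265 + 2002·44 + 1001·9 + 364·2 + 91·1 + 14·0 + 1·1 = 1655355092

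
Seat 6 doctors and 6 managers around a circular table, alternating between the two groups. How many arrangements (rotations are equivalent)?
Fix one of the doctors: (6-1)! ways for the remaining doctors, × 6! ways for the managers = 120 × 720 = 86400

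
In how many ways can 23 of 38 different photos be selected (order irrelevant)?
C(38,23) = 38!/(23!×15!) = 15471286560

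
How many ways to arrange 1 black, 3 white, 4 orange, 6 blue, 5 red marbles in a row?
19! / (1! × 3! × 4! × 6! × 5!) = 9777287520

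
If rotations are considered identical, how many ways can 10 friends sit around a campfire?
Circular: fix one position, arrange the rest. (10-1)! = 362880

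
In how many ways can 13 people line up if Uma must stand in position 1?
Fix one position: (13-1)! = 479001600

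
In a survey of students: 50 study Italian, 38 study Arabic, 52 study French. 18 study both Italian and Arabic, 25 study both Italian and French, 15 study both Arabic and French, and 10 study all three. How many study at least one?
|A∪B∪C| = 50+38+52-18-25-15+10 = 92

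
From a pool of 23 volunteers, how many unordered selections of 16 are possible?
C(23,16) = 23!/(16!×7!) = 245157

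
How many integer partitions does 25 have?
Pentagonal recurrence p(n) = p(n-1) + p(n-2) - p(n-5) - p(n-7) + p(n-12) + p(n-15) - ... gives p(0..24) = 1, 1, 2, 3, 5, 7, 11, 15, 22, 30, 42, 56, 77, 101, 135, 176, 231, 297, 385, 490, 627, 792, 1002, 1255, 1575. p(25) = p(24) + p(23) - p(20) - p(18) + p(13) + p(10) - p(3) = 1575 + 1255 - 627 - 385 + 101 + 42 - 3 = 1958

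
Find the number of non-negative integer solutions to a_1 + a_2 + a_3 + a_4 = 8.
C(8+4-1, 4-1) = C(11, 3) = 165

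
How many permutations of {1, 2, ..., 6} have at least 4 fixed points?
Exactly j fixed points: C(6,j)·!(6-j); sum over j ≥ 4 (derangement numbers via !m = (m-1)·(!(m-1) + !(m-2)): !0..!2 = 1, 0, 1). Σ_{j=4}^{6} C(6,j)·!(6-j) = C(6,4)·!2 + C(6,5)·!1 + C(6,6)·!0 = 15·1 + 6·0 + 1·1 = 16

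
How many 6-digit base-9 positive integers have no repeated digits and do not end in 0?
Last digit: 8 nonzero choices. First digit: 7 (nonzero, ≠last). Middle 4: P(7,4) = 840. Total = 47040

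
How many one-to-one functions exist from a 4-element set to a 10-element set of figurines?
P(10,4) = 10!/(10-4)! = 5040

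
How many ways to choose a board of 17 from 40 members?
C(40,17) = 40!/(17!×23!) = 88732378800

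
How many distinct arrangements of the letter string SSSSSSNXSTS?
11! / (8! × 1! × 1! × 1!) = 990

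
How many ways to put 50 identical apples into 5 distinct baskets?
C(50+5-1, 5-1) = C(54, 4) = 316251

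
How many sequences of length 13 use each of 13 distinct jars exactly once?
13! = 6227020800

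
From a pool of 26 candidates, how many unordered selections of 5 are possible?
C(26,5) = 26!/(5!×21!) = 65780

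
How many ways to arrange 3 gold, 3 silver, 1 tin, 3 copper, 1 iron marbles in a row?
11! / (3! × 3! × 1! × 3! × 1!) = 184800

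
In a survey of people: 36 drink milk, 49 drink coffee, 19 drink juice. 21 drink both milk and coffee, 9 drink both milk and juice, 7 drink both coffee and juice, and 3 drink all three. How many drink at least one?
|A∪B∪C| = 36+49+19-21-9-7+3 = 70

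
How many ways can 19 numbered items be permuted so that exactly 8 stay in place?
Choose the 8 fixed points C(19,8) = 75582, derange the rest: !11 = Σ_{j=0}^{11} (-1)^j·11!/j! = 39916800 - 39916800 + 19958400 - 6652800 + 1663200 - 332640 + 55440 - 7920 + 990 - 110 + 11 - 1 = 14684570. Product = 75582 × 14684570 = 1109889169740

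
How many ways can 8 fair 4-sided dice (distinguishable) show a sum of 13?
Coefficient of x^13 in (x + x² + ... + x^4)^8. By inclusion-exclusion on dice exceeding 4: Σ_j (-1)^j C(8,j)·C(13-1-4j, 7) = C(8,0)·C(12,7) - C(8,1)·C(8,7) = 1·792 - 8·8 = 728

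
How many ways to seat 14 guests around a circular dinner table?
Circular: fix one position, arrange the rest. (14-1)! = 6227020800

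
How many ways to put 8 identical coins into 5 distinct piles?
C(8+5-1, 5-1) = C(12, 4) = 495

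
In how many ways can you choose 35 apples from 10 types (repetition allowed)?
C(35+10-1, 10-1) = C(44, 9) = 708930508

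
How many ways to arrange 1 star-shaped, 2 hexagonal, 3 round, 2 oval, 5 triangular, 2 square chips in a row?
15! / (1! × 2! × 3! × 2! × 5! × 2!) = 227026800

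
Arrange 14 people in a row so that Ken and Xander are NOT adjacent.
Total - adjacent = 14! - (14-1)!×2 = 87178291200 - 12454041600 = 74724249600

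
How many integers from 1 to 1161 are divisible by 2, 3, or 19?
⌊1161/2⌋+⌊1161/3⌋+⌊1161/19⌋ - ⌊1161/6⌋-⌊1161/38⌋-⌊1161/57⌋ + ⌊1161/114⌋ = 580+387+61 - 193-30-20 + 10 = 795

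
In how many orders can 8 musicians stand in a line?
8! = 40320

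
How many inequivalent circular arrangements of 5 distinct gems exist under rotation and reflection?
(5-1)!/2 = 24/2 = 12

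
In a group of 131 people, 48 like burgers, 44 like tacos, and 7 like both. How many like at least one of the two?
|A∪B| = |A| + |B| - |A∩B| = 48 + 44 - 7 = 85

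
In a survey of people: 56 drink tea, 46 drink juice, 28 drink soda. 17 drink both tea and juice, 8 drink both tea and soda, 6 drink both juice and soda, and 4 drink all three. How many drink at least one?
|A∪B∪C| = 56+46+28-17-8-6+4 = 103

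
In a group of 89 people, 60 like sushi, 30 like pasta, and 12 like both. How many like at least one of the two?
|A∪B| = |A| + |B| - |A∩B| = 60 + 30 - 12 = 78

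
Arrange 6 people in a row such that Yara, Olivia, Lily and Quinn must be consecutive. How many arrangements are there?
Treat the 4 as one block: (6-4+1)! × 4! = 6 × 24 = 144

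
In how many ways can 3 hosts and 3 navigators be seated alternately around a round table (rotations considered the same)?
Fix one of the hosts: (3-1)! ways for the remaining hosts, × 3! ways for the navigators = 2 × 6 = 12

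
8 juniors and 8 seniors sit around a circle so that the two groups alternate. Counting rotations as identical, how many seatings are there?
Fix one of the juniors: (8-1)! ways for the remaining juniors, × 8! ways for the seniors = 5040 × 40320 = 203212800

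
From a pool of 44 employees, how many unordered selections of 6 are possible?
C(44,6) = 44!/(6!×38!) = 7059052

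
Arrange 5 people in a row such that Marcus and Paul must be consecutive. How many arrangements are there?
Treat the 2 as one block: (5-2+1)! × 2! = 24 × 2 = 48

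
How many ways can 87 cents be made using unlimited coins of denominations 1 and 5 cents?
Coefficient of x^87 in 1/(1-x^1) · 1/(1-x^5). Use j coins of 5 for j = 0..⌊87/5⌋ = 17, the rest in 1s: 17 + 1 = 18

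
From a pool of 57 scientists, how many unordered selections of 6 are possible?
C(57,6) = 57!/(6!×51!) = 36288252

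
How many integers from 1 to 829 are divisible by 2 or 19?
⌊829/2⌋ + ⌊829/19⌋ - ⌊829/38⌋ = 414 + 43 - 21 = 436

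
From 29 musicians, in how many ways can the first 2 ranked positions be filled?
P(29,2) = 29!/(29-2)! = 812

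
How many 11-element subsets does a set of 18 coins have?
C(18,11) = 18!/(11!×7!) = 31824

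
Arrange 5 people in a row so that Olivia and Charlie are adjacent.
Treat as block: (5-1)! × 2! = 24 × 2 = 48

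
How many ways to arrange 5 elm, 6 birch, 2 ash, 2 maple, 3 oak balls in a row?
18! / (5! × 6! × 2! × 2! × 3!) = 3087564480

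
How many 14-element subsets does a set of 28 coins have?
C(28,14) = 28!/(14!×14!) = 40116600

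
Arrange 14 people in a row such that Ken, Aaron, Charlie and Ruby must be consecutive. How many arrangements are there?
Treat the 4 as one block: (14-4+1)! × 4! = 39916800 × 24 = 958003200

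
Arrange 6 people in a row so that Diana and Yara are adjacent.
Treat as block: (6-1)! × 2! = 120 × 2 = 240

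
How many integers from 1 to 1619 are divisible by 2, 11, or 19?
⌊1619/2⌋+⌊1619/11⌋+⌊1619/19⌋ - ⌊1619/22⌋-⌊1619/38⌋-⌊1619/209⌋ + ⌊1619/418⌋ = 809+147+85 - 73-42-7 + 3 = 922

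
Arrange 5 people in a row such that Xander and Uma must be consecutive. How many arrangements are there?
Treat the 2 as one block: (5-2+1)! × 2! = 24 × 2 = 48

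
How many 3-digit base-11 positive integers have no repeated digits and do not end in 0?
Last digit: 10 nonzero choices. First digit: 9 (nonzero, ≠last). Middle 1: P(9,1) = 9. Total = 810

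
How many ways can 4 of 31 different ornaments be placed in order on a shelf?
P(31,4) = 31!/(31-4)! = 755160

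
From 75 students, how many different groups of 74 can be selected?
C(75,74) = 75!/(74!×1!) = 75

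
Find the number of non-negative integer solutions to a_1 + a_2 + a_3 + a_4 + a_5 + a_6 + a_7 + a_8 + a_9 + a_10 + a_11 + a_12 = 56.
C(56+12-1, 12-1) = C(67, 11) = 1285063345176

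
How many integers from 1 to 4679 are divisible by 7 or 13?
⌊4679/7⌋ + ⌊4679/13⌋ - ⌊4679/91⌋ = 668 + 359 - 51 = 976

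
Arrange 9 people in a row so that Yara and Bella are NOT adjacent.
Total - adjacent = 9! - (9-1)!×2 = 362880 - 80640 = 282240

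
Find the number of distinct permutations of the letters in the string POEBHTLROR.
10! / (2! × 1! × 1! × 1! × 1! × 1! × 1! × 2!) = 907200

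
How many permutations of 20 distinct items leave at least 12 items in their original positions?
Exactly j fixed points: C(20,j)·!(20-j); sum over j ≥ 12 (derangement numbers via !m = (m-1)·(!(m-1) + !(m-2)): !0..!8 = 1, 0, 1, 2, 9, 44, 265, 1854, 14833). Σ_{j=12}^{20} C(20,j)·!(20-j) = C(20,12)·!8 + C(20,13)·!7 + C(20,14)·!6 + C(20,15)·!5 + C(20,16)·!4 + C(20,17)·!3 + C(20,18)·!2 + C(20,19)·!1 + C(20,20)·!0 = 125970·14833 + 77520·1854 + 38760·265 + 15504·44 + 4845·9 + 1140·2 + 190·1 + 20·0 + 1·1 = 2023234742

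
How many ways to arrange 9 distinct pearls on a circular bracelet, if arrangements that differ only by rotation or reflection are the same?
(9-1)!/2 = 40320/2 = 20160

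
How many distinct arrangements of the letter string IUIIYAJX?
8! / (1! × 1! × 1! × 3! × 1! × 1!) = 6720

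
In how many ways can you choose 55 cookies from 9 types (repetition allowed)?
C(55+9-1, 9-1) = C(63, 8) = 3872894697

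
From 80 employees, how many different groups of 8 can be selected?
C(80,8) = 80!/(8!×72!) = 28987537150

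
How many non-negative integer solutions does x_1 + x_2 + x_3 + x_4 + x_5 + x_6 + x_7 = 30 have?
C(30+7-1, 7-1) = C(36, 6) = 1947792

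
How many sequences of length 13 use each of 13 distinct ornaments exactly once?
13! = 6227020800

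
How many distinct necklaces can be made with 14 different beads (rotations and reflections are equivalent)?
(14-1)!/2 = 6227020800/2 = 3113510400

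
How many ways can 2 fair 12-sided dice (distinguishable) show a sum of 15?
Coefficient of x^15 in (x + x² + ... + x^12)^2. By inclusion-exclusion on dice exceeding 12: Σ_j (-1)^j C(2,j)·C(15-1-12j, 1) = C(2,0)·C(14,1) - C(2,1)·C(2,1) = 1·14 - 2·2 = 10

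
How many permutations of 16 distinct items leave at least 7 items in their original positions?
Exactly j fixed points: C(16,j)·!(16-j); sum over j ≥ 7 (derangement numbers via !m = (m-1)·(!(m-1) + !(m-2)): !0..!9 = 1, 0, 1, 2, 9, 44, 265, 1854, 14833, 133496). Σ_{j=7}^{16} C(16,j)·!(16-j) = C(16,7)·!9 + C(16,8)·!8 + C(16,9)·!7 + C(16,10)·!6 + C(16,11)·!5 + C(16,12)·!4 + C(16,13)·!3 + C(16,14)·!2 + C(16,15)·!1 + C(16,16)·!0 = 11440·133496 + 12870·14833 + 11440·1854 + 8008·265 + 4368·44 + 1820·9 + 560·2 + 120·1 + 16·0 + 1·1 = 1741636643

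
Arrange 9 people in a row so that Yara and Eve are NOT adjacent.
Total - adjacent = 9! - (9-1)!×2 = 362880 - 80640 = 282240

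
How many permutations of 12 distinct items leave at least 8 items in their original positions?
Exactly j fixed points: C(12,j)·!(12-j); sum over j ≥ 8 (derangement numbers via !m = (m-1)·(!(m-1) + !(m-2)): !0..!4 = 1, 0, 1, 2, 9). Σ_{j=8}^{12} C(12,j)·!(12-j) = C(12,8)·!4 + C(12,9)·!3 + C(12,10)·!2 + C(12,11)·!1 + C(12,12)·!0 = 495·9 + 220·2 + 66·1 + 12·0 + 1·1 = 4962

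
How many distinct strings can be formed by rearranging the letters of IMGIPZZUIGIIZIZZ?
16! / (1! × 2! × 1! × 1! × 6! × 5!) = 121080960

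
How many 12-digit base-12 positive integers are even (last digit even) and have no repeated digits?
Last∈{0,2,4,6,8,10}. Last=0: 39916800. Last nonzero: 5×10×P(10,10) = 181440000. Total = 221356800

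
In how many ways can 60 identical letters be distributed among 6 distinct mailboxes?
C(60+6-1, 6-1) = C(65, 5) = 8259888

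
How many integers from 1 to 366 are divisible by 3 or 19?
⌊366/3⌋ + ⌊366/19⌋ - ⌊366/57⌋ = 122 + 19 - 6 = 135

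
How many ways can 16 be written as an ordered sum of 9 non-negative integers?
C(16+9-1, 9-1) = C(24, 8) = 735471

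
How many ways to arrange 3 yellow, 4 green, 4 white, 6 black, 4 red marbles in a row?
21! / (3! × 4! × 4! × 6! × 4!) = 855512658000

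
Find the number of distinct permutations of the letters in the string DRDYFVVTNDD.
11! / (1! × 1! × 1! × 1! × 4! × 2! × 1!) = 831600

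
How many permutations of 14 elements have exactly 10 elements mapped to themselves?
Choose the 10 fixed points C(14,10) = 1001, derange the rest: !4 = Σ_{j=0}^{4} (-1)^j·4!/j! = 24 - 24 + 12 - 4 + 1 = 9. Product = 1001 × 9 = 9009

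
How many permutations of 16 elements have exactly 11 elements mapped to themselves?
Choose the 11 fixed points C(16,11) = 4368, derange the rest: !5 = Σ_{j=0}^{5} (-1)^j·5!/j! = 120 - 120 + 60 - 20 + 5 - 1 = 44. Product = 4368 × 44 = 192192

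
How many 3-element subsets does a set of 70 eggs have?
C(70,3) = 70!/(3!×67!) = 54740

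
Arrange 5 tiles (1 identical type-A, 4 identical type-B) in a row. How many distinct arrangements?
5! / (1! × 4!) = 5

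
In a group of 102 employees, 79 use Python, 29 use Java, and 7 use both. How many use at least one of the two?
|A∪B| = |A| + |B| - |A∩B| = 79 + 29 - 7 = 101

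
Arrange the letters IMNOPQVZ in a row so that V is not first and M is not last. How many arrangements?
By inclusion-exclusion: 8! - 2×(8-1)! + (8-2)! = 40320 - 10080 + 720 = 30960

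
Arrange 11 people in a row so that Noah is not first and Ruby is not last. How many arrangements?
By inclusion-exclusion: 11! - 2×(11-1)! + (11-2)! = 39916800 - 7257600 + 362880 = 33022080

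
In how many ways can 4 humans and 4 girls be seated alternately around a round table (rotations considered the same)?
Fix one of the humans: (4-1)! ways for the remaining humans, × 4! ways for the girls = 6 × 24 = 144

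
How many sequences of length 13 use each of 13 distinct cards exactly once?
13! = 6227020800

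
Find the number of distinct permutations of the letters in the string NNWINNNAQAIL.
12! / (2! × 1! × 5! × 2! × 1! × 1!) = 997920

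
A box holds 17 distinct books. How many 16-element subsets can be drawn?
C(17,16) = 17!/(16!×1!) = 17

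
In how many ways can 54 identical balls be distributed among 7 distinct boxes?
C(54+7-1, 7-1) = C(60, 6) = 50063860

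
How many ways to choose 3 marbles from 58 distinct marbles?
C(58,3) = 58!/(3!×55!) = 30856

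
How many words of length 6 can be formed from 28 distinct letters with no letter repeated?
P(28,6) = 28!/(28-6)! = 271252800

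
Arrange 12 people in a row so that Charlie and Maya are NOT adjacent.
Total - adjacent = 12! - (12-1)!×2 = 479001600 - 79833600 = 399168000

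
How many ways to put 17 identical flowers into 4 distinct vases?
C(17+4-1, 4-1) = C(20, 3) = 1140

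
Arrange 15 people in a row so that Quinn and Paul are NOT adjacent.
Total - adjacent = 15! - (15-1)!×2 = 1307674368000 - 174356582400 = 1133317785600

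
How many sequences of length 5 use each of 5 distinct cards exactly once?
5! = 120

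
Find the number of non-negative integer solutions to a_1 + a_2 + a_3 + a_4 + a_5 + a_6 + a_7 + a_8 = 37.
C(37+8-1, 8-1) = C(44, 7) = 38320568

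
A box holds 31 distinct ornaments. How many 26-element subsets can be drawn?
C(31,26) = 31!/(26!×5!) = 169911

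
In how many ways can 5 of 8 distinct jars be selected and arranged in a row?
P(8,5) = 8!/(8-5)! = 6720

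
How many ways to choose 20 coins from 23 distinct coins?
C(23,20) = 23!/(20!×3!) = 1771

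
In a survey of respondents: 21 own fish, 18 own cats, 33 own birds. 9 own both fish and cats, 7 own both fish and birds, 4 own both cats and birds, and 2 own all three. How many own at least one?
|A∪B∪C| = 21+18+33-9-7-4+2 = 54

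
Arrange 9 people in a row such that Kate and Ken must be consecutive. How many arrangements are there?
Treat the 2 as one block: (9-2+1)! × 2! = 40320 × 2 = 80640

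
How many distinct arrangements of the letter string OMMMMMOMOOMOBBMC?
16! / (5! × 8! × 1! × 2!) = 2162160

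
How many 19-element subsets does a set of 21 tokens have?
C(21,19) = 21!/(19!×2!) = 210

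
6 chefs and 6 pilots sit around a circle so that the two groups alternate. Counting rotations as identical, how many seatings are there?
Fix one of the chefs: (6-1)! ways for the remaining chefs, × 6! ways for the pilots = 120 × 720 = 86400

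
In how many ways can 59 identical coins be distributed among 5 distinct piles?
C(59+5-1, 5-1) = C(63, 4) = 595665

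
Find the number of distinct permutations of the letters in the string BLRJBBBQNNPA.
12! / (1! × 1! × 1! × 1! × 4! × 1! × 1! × 2!) = 9979200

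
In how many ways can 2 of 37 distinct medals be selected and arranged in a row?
P(37,2) = 37!/(37-2)! = 1332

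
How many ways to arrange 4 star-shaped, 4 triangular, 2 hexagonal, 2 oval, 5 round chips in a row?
17! / (4! × 4! × 2! × 2! × 5!) = 1286485200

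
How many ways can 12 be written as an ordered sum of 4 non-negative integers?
C(12+4-1, 4-1) = C(15, 3) = 455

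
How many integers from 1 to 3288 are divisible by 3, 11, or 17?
⌊3288/3⌋+⌊3288/11⌋+⌊3288/17⌋ - ⌊3288/33⌋-⌊3288/51⌋-⌊3288/187⌋ + ⌊3288/561⌋ = 1096+298+193 - 99-64-17 + 5 = 1412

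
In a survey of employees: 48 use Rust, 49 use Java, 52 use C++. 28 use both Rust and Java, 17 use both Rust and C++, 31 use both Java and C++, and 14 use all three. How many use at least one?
|A∪B∪C| = 48+49+52-28-17-31+14 = 87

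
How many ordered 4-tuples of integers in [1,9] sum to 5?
Coefficient of x^5 in (x + x² + ... + x^9)^4. By inclusion-exclusion on dice exceeding 9: Σ_j (-1)^j C(4,j)·C(5-1-9j, 3) = C(4,0)·C(4,3) = 1·4 = 4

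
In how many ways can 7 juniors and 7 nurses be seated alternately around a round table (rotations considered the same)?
Fix one of the juniors: (7-1)! ways for the remaining juniors, × 7! ways for the nurses = 720 × 5040 = 3628800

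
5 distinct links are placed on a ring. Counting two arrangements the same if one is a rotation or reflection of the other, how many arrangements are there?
(5-1)!/2 = 24/2 = 12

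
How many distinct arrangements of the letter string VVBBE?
5! / (2! × 1! × 2!) = 30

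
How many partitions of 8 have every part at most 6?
Let r_j(i) = number of partitions of i into parts ≤ j, for i = 0..8. r_1(i) = 1 for all i; r_j(i) = r_{j-1}(i) + r_j(i-j). Rows j = 2..6: ≤2: 1 1 2 2 3 3 4 4 5; ≤3: 1 1 2 3 4 5 7 8 10; ≤4: 1 1 2 3 5 6 9 11 15; ≤5: 1 1 2 3 5 7 10 13 18; ≤6: 1 1 2 3 5 7 11 14 20. r_6(8) = 20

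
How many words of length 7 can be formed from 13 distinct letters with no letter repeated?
P(13,7) = 13!/(13-7)! = 8648640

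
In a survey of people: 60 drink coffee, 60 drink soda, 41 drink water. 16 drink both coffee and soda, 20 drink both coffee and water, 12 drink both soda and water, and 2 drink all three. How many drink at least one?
|A∪B∪C| = 60+60+41-16-20-12+2 = 115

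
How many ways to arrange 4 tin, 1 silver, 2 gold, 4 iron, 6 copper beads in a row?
17! / (4! × 1! × 2! × 4! × 6!) = 428828400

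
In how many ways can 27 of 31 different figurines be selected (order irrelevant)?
C(31,27) = 31!/(27!×4!) = 31465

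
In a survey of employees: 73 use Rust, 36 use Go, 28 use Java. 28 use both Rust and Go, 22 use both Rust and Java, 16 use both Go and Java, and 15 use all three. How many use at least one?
|A∪B∪C| = 73+36+28-28-22-16+15 = 86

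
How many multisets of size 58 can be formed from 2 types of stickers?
C(58+2-1, 2-1) = C(59, 1) = 59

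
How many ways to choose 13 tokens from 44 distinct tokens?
C(44,13) = 44!/(13!×31!) = 51915526432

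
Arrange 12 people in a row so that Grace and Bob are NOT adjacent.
Total - adjacent = 12! - (12-1)!×2 = 479001600 - 79833600 = 399168000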